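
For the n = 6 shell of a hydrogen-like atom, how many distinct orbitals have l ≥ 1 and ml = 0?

The n = 6 shell has l = 0 through 5; check each.
Per l-value: l=1 → 1; l=2 → 1; l=3 → 1; l=4 → 1; l=5 → 1.
Total orbitals: 1 + 1 + 1 + 1 + 1 = 5.

5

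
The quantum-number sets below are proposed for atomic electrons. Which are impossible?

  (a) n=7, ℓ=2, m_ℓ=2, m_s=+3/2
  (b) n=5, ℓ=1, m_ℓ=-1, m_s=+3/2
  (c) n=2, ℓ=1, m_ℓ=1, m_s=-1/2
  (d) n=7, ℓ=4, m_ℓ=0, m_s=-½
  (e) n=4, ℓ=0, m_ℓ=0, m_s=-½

(a) has m_s = +3/2, but an electron's spin must be ±1/2.
(b) has m_s = +3/2, but an electron's spin must be ±1/2.
The remaining sets (c), (d), (e) satisfy all four rules.

(a) and (b)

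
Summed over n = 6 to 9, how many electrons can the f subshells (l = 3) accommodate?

56

An f subshell (l = 3) exists for every n ≥ 4, so shells n = 6, 7, 8, 9 each contribute one — 4 subshells.
Since each f subshell holds 2(2·3+1) = 14 electrons, the total is 4 × 14 = 56.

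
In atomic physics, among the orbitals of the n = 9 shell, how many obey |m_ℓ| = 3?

With n = 9 the allowed ℓ are 0, 1, …, 8.
Contributions: ℓ=3 → 2; ℓ=4 → 2; ℓ=5 → 2; ℓ=6 → 2; ℓ=7 → 2; ℓ=8 → 2.
Total orbitals: 2 + 2 + 2 + 2 + 2 + 2 = 12.

12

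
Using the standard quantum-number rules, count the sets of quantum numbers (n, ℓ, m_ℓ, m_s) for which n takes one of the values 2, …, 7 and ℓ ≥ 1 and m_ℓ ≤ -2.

Count contributing orbitals for each principal shell:
n=3 → 1; n=4 → 3; n=5 → 6; n=6 → 10; n=7 → 15.
Orbitals: 1 + 3 + 6 + 10 + 15 = 35. Including both spin states (m_s = ±1/2) gives 2 × 35 = 70 states.

70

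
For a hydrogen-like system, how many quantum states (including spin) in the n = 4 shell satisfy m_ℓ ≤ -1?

12

The (ℓ, m_ℓ) pairs meeting m_ℓ ≤ -1 give: ℓ=1 → 1; ℓ=2 → 2; ℓ=3 → 3.
Orbitals: 1 + 2 + 3 = 6. Each orbital carries two spin states, so 6 × 2 = 12 states.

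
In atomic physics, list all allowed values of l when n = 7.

0, 1, 2, 3, 4, 5, 6

l is an integer with 0 ≤ l ≤ n−1, so for n = 7: l = 0, 1, 2, 3, 4, 5, 6.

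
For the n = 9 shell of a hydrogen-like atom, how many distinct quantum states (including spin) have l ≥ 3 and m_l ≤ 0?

78

The n = 9 shell has l = 0 through 8; check each.
Per l-value: l=3 → 4; l=4 → 5; l=5 → 6; l=6 → 7; l=7 → 8; l=8 → 9.
Orbitals: 4 + 5 + 6 + 7 + 8 + 9 = 39. Each orbital carries two spin states, so 39 × 2 = 78 states.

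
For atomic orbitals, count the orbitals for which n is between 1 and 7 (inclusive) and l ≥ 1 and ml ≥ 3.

20

Count contributing orbitals for each principal shell:
n=4 → 1; n=5 → 3; n=6 → 6; n=7 → 10.
Total orbitals: 1 + 3 + 6 + 10 = 20.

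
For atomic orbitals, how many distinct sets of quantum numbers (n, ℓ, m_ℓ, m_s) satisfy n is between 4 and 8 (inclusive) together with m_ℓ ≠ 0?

Work shell by shell — for each n, count the (ℓ, m_ℓ) pairs that satisfy m_ℓ ≠ 0:
n=4 → 12; n=5 → 20; n=6 → 30; n=7 → 42; n=8 → 56.
Orbitals: 12 + 20 + 30 + 42 + 56 = 160. Including both spin states (m_s = ±1/2) gives 2 × 160 = 320 states.

320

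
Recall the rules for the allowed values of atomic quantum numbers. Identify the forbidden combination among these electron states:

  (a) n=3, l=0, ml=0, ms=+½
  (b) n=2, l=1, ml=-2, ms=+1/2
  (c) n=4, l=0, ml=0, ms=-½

(b) has |ml| = 2 > l = 1, violating −l ≤ ml ≤ l.
The remaining sets (a), (c) satisfy all four rules.

(b)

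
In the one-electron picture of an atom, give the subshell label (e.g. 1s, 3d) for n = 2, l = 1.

2p

l = 1 corresponds to the letter 'p', so the subshell is 2p.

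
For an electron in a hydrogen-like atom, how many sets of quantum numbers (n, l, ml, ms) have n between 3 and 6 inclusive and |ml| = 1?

56

Work shell by shell — for each n, count the (l, ml) pairs that satisfy |ml| = 1:
n=3 → 4; n=4 → 6; n=5 → 8; n=6 → 10.
Orbitals: 4 + 6 + 8 + 10 = 28. Including both spin states (ms = ±1/2) gives 2 × 28 = 56 states.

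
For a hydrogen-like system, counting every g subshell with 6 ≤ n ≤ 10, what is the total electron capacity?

90

A g subshell (ℓ = 4) exists for every n ≥ 5, so shells n = 6, 7, 8, 9, 10 each contribute one — 5 subshells.
Since each g subshell holds 2(2·4+1) = 18 electrons, the total is 5 × 18 = 90.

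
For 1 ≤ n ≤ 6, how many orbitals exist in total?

91

Total orbitals = 1² + 2² + 3² + 4² + 5² + 6² = 91.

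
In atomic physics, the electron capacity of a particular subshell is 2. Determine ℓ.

ℓ = 0 (s)

2(2ℓ+1) = 2 ⇒ 2ℓ+1 = 1 ⇒ ℓ = 0.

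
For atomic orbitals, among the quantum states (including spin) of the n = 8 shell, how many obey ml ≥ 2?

42

The n = 8 shell has l = 0 through 7; check each.
Orbitals with ml ≥ 2, by l: l=2 → 1; l=3 → 2; l=4 → 3; l=5 → 4; l=6 → 5; l=7 → 6.
Orbitals: 1 + 2 + 3 + 4 + 5 + 6 = 21. Each orbital carries two spin states, so 21 × 2 = 42 states.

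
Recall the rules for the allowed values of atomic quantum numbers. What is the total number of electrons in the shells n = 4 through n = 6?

154

Shell n has n² orbitals: 4²=16 + 5²=25 + 6²=36 = 77 orbitals.
Two spin states per orbital: 2 × 77 = 154 electrons.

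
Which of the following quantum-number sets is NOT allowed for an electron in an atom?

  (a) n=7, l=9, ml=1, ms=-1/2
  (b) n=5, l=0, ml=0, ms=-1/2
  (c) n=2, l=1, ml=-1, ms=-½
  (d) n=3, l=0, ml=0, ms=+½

(a)

(a) has l = 9 ≥ n = 7, violating 0 ≤ l ≤ n−1.
The remaining sets (b), (c), (d) satisfy all four rules.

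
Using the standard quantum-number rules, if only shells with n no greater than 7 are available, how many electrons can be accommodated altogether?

Total orbitals = 1² + 2² + 3² + 4² + 5² + 6² + 7² = 140. Doubling for spin gives 280 electrons.

280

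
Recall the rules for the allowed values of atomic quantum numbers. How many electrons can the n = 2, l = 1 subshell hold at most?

A subshell with l = 1 has 2l+1 = 3 orbitals, each holding 2 electrons (spin ±1/2), so 3 × 2 = 6.

6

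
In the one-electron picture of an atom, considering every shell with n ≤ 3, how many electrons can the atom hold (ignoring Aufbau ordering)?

Total orbitals = 1² + 2² + 3² = 14. Doubling for spin gives 28 electrons.

28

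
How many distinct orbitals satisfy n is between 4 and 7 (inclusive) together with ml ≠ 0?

Go shell by shell, enumerating (l, ml) with ml ≠ 0:
n=4 → 12; n=5 → 20; n=6 → 30; n=7 → 42.
Total orbitals: 12 + 20 + 30 + 42 = 104.

104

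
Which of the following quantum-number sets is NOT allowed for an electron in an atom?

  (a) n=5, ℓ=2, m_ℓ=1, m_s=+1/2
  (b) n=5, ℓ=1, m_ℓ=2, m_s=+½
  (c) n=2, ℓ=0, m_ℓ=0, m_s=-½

(b)

(b) has |m_ℓ| = 2 > ℓ = 1, violating −ℓ ≤ m_ℓ ≤ ℓ.
The remaining sets (a), (c) satisfy all four rules.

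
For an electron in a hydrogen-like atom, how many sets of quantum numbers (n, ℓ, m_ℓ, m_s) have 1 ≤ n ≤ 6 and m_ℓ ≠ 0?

Per-shell orbital counts meeting the constraint:
n=2 → 2; n=3 → 6; n=4 → 12; n=5 → 20; n=6 → 30.
Orbitals: 2 + 6 + 12 + 20 + 30 = 70. Including both spin states (m_s = ±1/2) gives 2 × 70 = 140 states.

140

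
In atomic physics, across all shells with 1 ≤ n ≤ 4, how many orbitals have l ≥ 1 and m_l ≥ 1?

Count contributing orbitals for each principal shell:
n=2 → 1; n=3 → 3; n=4 → 6.
Total orbitals: 1 + 3 + 6 = 10.

10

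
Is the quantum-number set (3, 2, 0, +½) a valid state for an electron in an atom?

Yes

n = 3 is a positive integer. ℓ = 2 satisfies 0 ≤ ℓ ≤ n−1 = 2. m_ℓ = 0 lies in the range −ℓ … +ℓ (here −2 … 2). m_s = +1/2 is one of ±1/2.
All four constraints are satisfied.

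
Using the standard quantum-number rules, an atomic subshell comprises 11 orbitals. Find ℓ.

2ℓ+1 = 11 gives ℓ = 5.

ℓ = 5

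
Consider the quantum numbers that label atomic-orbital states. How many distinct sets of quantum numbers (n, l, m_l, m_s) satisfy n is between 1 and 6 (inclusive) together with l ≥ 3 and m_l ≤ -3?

Treat each shell separately and count matching orbitals:
n=4 → 1; n=5 → 3; n=6 → 6.
Orbitals: 1 + 3 + 6 = 10. Including both spin states (m_s = ±1/2) gives 2 × 10 = 20 states.

20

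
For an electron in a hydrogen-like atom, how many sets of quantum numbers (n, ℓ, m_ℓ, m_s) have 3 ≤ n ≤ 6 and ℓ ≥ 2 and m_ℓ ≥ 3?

20

Work shell by shell — for each n, count the (ℓ, m_ℓ) pairs that satisfy ℓ ≥ 2 and m_ℓ ≥ 3:
n=4 → 1; n=5 → 3; n=6 → 6.
Orbitals: 1 + 3 + 6 = 10. Including both spin states (m_s = ±1/2) gives 2 × 10 = 20 states.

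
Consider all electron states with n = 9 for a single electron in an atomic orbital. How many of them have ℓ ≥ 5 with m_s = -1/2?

For n = 9, ℓ ranges over 0 … 8.
Contributions: ℓ=5 → 11; ℓ=6 → 13; ℓ=7 → 15; ℓ=8 → 17.
Orbitals: 11 + 13 + 15 + 17 = 56. With m_s fixed to a single value there is one state per orbital, giving 56 states.

56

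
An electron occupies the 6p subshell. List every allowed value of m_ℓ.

The 6p subshell has ℓ = 1, and m_ℓ takes every integer from −ℓ to +ℓ. With ℓ = 1 that gives the 3 values -1, 0, 1.

-1, 0, 1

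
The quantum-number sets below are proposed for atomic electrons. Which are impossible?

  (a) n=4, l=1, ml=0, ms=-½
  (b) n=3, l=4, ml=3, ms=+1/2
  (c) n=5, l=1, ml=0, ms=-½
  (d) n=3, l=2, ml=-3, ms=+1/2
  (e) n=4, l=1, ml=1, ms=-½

(b) has l = 4 ≥ n = 3, violating 0 ≤ l ≤ n−1.
(d) has |ml| = 3 > l = 2, violating −l ≤ ml ≤ l.
The remaining sets (a), (c), (e) satisfy all four rules.

(b) and (d)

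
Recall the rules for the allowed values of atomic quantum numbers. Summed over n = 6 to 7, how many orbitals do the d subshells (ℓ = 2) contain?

10

A d subshell (ℓ = 2) exists for every n ≥ 3, so shells n = 6, 7 each contribute one — 2 subshells.
Since each d subshell has 2·2+1 = 5 orbitals, the total is 2 × 5 = 10.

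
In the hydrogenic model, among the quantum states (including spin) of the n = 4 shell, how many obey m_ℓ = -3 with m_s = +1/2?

1

The n = 4 shell has ℓ = 0 through 3; check each.
Per ℓ-value: ℓ=3 → 1.
Orbitals: 1. With m_s fixed to a single value there is one state per orbital, giving 1 state.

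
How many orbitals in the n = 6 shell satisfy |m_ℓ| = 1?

Orbitals with |m_ℓ| = 1, by ℓ: ℓ=1 → 2; ℓ=2 → 2; ℓ=3 → 2; ℓ=4 → 2; ℓ=5 → 2.
Total orbitals: 2 + 2 + 2 + 2 + 2 = 10.

10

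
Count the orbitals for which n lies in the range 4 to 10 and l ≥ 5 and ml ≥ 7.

Treat each shell separately and count matching orbitals:
n=8 → 1; n=9 → 3; n=10 → 6.
Total orbitals: 1 + 3 + 6 = 10.

10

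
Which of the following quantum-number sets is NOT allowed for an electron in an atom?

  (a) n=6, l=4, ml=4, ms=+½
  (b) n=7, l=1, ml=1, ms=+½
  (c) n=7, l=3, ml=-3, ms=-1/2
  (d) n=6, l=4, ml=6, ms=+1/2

(d) has |ml| = 6 > l = 4, violating −l ≤ ml ≤ l.
The remaining sets (a), (b), (c) satisfy all four rules.

(d)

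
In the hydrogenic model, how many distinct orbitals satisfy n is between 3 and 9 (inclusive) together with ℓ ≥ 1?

Treat each shell separately and count matching orbitals:
n=3 → 8; n=4 → 15; n=5 → 24; n=6 → 35; n=7 → 48; n=8 → 63; n=9 → 80.
Total orbitals: 8 + 15 + 24 + 35 + 48 + 63 + 80 = 273.

273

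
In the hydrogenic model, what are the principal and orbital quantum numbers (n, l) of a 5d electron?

n = 5, l = 2

The leading integer gives n = 5; the letter 'd' means l = 2.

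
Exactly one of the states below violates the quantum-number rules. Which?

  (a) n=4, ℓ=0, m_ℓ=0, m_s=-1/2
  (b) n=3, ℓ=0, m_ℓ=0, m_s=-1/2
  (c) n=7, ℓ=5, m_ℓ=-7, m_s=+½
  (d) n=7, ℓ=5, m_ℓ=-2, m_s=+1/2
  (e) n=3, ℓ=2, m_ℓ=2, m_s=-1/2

(c) has |m_ℓ| = 7 > ℓ = 5, violating −ℓ ≤ m_ℓ ≤ ℓ.
The remaining sets (a), (b), (d), (e) satisfy all four rules.

(c)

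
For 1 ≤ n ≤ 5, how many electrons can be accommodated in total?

110

Total orbitals = 1² + 2² + 3² + 4² + 5² = 55. Doubling for spin gives 110 electrons.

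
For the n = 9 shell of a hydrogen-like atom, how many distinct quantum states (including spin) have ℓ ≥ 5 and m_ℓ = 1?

8

Go through ℓ = 0, …, 8 (the values permitted for n = 9).
Orbitals with ℓ ≥ 5 and m_ℓ = 1, by ℓ: ℓ=5 → 1; ℓ=6 → 1; ℓ=7 → 1; ℓ=8 → 1.
Orbitals: 1 + 1 + 1 + 1 = 4. Each orbital carries two spin states, so 4 × 2 = 8 states.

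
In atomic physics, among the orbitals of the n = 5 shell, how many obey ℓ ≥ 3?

16

Per ℓ-value: ℓ=3 → 7; ℓ=4 → 9.
Total orbitals: 7 + 9 = 16.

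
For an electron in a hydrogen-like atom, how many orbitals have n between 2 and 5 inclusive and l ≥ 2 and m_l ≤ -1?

16

For each n in the range, tally the orbitals obeying l ≥ 2 and m_l ≤ -1:
n=3 → 2; n=4 → 5; n=5 → 9.
Total orbitals: 2 + 5 + 9 = 16.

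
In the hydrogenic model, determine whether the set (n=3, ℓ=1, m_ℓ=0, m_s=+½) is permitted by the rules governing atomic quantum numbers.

Allowed

n = 3 is a positive integer. ℓ = 1 satisfies 0 ≤ ℓ ≤ n−1 = 2. m_ℓ = 0 lies in the range −ℓ … +ℓ (here −1 … 1). m_s = +1/2 is one of ±1/2.
All four constraints are satisfied.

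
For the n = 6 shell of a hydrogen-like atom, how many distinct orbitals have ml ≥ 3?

With n = 6 the allowed l are 0, 1, …, 5.
Contributions: l=3 → 1; l=4 → 2; l=5 → 3.
Total orbitals: 1 + 2 + 3 = 6.

6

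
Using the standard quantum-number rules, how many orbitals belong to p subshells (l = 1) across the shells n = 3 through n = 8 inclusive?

A p subshell (l = 1) exists for every n ≥ 2, so shells n = 3, 4, 5, 6, 7, 8 each contribute one — 6 subshells.
Since each p subshell has 2·1+1 = 3 orbitals, the total is 6 × 3 = 18.

18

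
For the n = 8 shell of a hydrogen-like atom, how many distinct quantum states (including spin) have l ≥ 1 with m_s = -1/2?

Go through l = 0, …, 7 (the values permitted for n = 8).
The (l, m_l) pairs meeting l ≥ 1 give: l=1 → 3; l=2 → 5; l=3 → 7; l=4 → 9; l=5 → 11; l=6 → 13; l=7 → 15.
Orbitals: 3 + 5 + 7 + 9 + 11 + 13 + 15 = 63. With m_s fixed to a single value there is one state per orbital, giving 63 states.

63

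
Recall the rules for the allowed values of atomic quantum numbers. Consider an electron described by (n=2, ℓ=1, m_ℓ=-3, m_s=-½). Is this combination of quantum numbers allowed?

Invalid

The magnetic quantum number must satisfy −ℓ ≤ m_ℓ ≤ ℓ. With ℓ = 1, m_ℓ can only be -1, 0, 1, so m_ℓ = -3 is forbidden.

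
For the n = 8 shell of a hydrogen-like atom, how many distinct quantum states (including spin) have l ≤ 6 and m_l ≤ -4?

12

With n = 8 the allowed l are 0, 1, …, 7.
Contributions: l=4 → 1; l=5 → 2; l=6 → 3.
Orbitals: 1 + 2 + 3 = 6. Each orbital carries two spin states, so 6 × 2 = 12 states.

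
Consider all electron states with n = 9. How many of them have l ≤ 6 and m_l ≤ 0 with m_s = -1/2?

Go through l = 0, …, 8 (the values permitted for n = 9).
Contributions: l=0 → 1; l=1 → 2; l=2 → 3; l=3 → 4; l=4 → 5; l=5 → 6; l=6 → 7.
Orbitals: 1 + 2 + 3 + 4 + 5 + 6 + 7 = 28. With m_s fixed to a single value there is one state per orbital, giving 28 states.

28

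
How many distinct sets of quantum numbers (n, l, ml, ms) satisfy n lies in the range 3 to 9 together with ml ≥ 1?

Go shell by shell, enumerating (l, ml) with ml ≥ 1:
n=3 → 3; n=4 → 6; n=5 → 10; n=6 → 15; n=7 → 21; n=8 → 28; n=9 → 36.
Orbitals: 3 + 6 + 10 + 15 + 21 + 28 + 36 = 119. Including both spin states (ms = ±1/2) gives 2 × 119 = 238 states.

238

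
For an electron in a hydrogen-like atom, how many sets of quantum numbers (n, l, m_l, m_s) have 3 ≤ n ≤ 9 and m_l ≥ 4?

Work shell by shell — for each n, count the (l, m_l) pairs that satisfy m_l ≥ 4:
n=5 → 1; n=6 → 3; n=7 → 6; n=8 → 10; n=9 → 15.
Orbitals: 1 + 3 + 6 + 10 + 15 = 35. Including both spin states (m_s = ±1/2) gives 2 × 35 = 70 states.

70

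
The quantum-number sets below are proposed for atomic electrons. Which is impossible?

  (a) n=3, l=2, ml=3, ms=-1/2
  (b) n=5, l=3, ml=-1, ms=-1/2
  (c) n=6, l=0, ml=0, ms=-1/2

(a)

(a) has |ml| = 3 > l = 2, violating −l ≤ ml ≤ l.
The remaining sets (b), (c) satisfy all four rules.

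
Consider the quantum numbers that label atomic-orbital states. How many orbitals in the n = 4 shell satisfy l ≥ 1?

15

With n = 4 the allowed l are 0, 1, …, 3.
Contributions: l=1 → 3; l=2 → 5; l=3 → 7.
Total orbitals: 3 + 5 + 7 = 15.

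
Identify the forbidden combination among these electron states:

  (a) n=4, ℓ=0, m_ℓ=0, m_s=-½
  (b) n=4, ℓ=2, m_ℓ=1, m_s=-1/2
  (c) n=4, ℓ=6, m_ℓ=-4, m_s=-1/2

(c)

(c) has ℓ = 6 ≥ n = 4, violating 0 ≤ ℓ ≤ n−1.
The remaining sets (a), (b) satisfy all four rules.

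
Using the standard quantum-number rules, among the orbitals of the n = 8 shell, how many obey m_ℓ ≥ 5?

6

Go through ℓ = 0, …, 7 (the values permitted for n = 8).
Contributions: ℓ=5 → 1; ℓ=6 → 2; ℓ=7 → 3.
Total orbitals: 1 + 2 + 3 = 6.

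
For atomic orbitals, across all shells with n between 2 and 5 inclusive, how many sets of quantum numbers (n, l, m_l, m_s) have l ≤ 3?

Go shell by shell, enumerating (l, m_l) with l ≤ 3:
n=2 → 4; n=3 → 9; n=4 → 16; n=5 → 16.
Orbitals: 4 + 9 + 16 + 16 = 45. Including both spin states (m_s = ±1/2) gives 2 × 45 = 90 states.

90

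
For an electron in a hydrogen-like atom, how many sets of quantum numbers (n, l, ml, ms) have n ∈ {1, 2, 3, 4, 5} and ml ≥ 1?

Per-shell orbital counts meeting the constraint:
n=2 → 1; n=3 → 3; n=4 → 6; n=5 → 10.
Orbitals: 1 + 3 + 6 + 10 = 20. Including both spin states (ms = ±1/2) gives 2 × 20 = 40 states.

40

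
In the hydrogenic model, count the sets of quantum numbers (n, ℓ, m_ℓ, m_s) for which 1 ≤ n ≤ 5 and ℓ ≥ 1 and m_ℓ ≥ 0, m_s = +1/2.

Work shell by shell — for each n, count the (ℓ, m_ℓ) pairs that satisfy ℓ ≥ 1 and m_ℓ ≥ 0:
n=2 → 2; n=3 → 5; n=4 → 9; n=5 → 14.
Orbitals: 2 + 5 + 9 + 14 = 30. With m_s fixed to +1/2 there is one state per orbital, so 30 states.

30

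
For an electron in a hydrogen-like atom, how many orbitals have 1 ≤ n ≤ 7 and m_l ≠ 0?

Per-shell orbital counts meeting the constraint:
n=2 → 2; n=3 → 6; n=4 → 12; n=5 → 20; n=6 → 30; n=7 → 42.
Total orbitals: 2 + 6 + 12 + 20 + 30 + 42 = 112.

112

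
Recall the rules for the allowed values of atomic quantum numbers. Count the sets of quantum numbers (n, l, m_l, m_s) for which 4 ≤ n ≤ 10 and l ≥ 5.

Per-shell orbital counts meeting the constraint:
n=6 → 11; n=7 → 24; n=8 → 39; n=9 → 56; n=10 → 75.
Orbitals: 11 + 24 + 39 + 56 + 75 = 205. Including both spin states (m_s = ±1/2) gives 2 × 205 = 410 states.

410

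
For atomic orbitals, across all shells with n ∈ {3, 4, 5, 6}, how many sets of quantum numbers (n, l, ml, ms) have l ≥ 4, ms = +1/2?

29

Count contributing orbitals for each principal shell:
n=5 → 9; n=6 → 20.
Orbitals: 9 + 20 = 29. With ms fixed to +1/2 there is one state per orbital, so 29 states.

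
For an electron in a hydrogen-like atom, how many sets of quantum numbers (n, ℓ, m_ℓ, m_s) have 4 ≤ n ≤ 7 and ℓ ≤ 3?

128

Treat each shell separately and count matching orbitals:
n=4 → 16; n=5 → 16; n=6 → 16; n=7 → 16.
Orbitals: 16 + 16 + 16 + 16 = 64. Including both spin states (m_s = ±1/2) gives 2 × 64 = 128 states.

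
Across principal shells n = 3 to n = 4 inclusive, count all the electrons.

50

Shell n has n² orbitals: 3²=9 + 4²=16 = 25 orbitals.
Two spin states per orbital: 2 × 25 = 50 electrons.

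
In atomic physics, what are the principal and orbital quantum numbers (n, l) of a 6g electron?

n = 6, l = 4

The leading integer gives n = 6; the letter 'g' means l = 4.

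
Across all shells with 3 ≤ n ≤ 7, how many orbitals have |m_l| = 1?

40

For each n in the range, tally the orbitals obeying |m_l| = 1:
n=3 → 4; n=4 → 6; n=5 → 8; n=6 → 10; n=7 → 12.
Total orbitals: 4 + 6 + 8 + 10 + 12 = 40.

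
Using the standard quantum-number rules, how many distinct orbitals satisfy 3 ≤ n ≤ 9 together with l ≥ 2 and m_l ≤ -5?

20

Treat each shell separately and count matching orbitals:
n=6 → 1; n=7 → 3; n=8 → 6; n=9 → 10.
Total orbitals: 1 + 3 + 6 + 10 = 20.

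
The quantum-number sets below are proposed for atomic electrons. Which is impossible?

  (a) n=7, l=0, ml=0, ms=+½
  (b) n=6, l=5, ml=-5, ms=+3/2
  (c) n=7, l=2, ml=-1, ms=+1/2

(b)

(b) has ms = +3/2, but an electron's spin must be ±1/2.
The remaining sets (a), (c) satisfy all four rules.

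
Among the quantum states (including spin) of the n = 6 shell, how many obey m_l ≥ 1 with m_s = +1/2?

The (l, m_l) pairs meeting m_l ≥ 1 give: l=1 → 1; l=2 → 2; l=3 → 3; l=4 → 4; l=5 → 5.
Orbitals: 1 + 2 + 3 + 4 + 5 = 15. With m_s fixed to a single value there is one state per orbital, giving 15 states.

15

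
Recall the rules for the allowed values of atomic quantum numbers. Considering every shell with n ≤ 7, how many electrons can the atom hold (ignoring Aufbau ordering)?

Total orbitals = 1² + 2² + 3² + 4² + 5² + 6² + 7² = 140. Doubling for spin gives 280 electrons.

280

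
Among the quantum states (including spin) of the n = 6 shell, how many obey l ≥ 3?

54

With n = 6 the allowed l are 0, 1, …, 5.
The (l, ml) pairs meeting l ≥ 3 give: l=3 → 7; l=4 → 9; l=5 → 11.
Orbitals: 7 + 9 + 11 = 27. Each orbital carries two spin states, so 27 × 2 = 54 states.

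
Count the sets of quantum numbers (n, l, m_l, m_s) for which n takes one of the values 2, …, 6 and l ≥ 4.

Per-shell orbital counts meeting the constraint:
n=5 → 9; n=6 → 20.
Orbitals: 9 + 20 = 29. Including both spin states (m_s = ±1/2) gives 2 × 29 = 58 states.

58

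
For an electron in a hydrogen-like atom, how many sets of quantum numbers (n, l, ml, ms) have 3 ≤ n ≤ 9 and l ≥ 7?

For each n in the range, tally the orbitals obeying l ≥ 7:
n=8 → 15; n=9 → 32.
Orbitals: 15 + 32 = 47. Including both spin states (ms = ±1/2) gives 2 × 47 = 94 states.

94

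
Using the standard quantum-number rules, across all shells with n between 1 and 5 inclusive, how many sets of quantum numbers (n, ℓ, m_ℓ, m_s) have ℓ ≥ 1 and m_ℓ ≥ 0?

60

Go shell by shell, enumerating (ℓ, m_ℓ) with ℓ ≥ 1 and m_ℓ ≥ 0:
n=2 → 2; n=3 → 5; n=4 → 9; n=5 → 14.
Orbitals: 2 + 5 + 9 + 14 = 30. Including both spin states (m_s = ±1/2) gives 2 × 30 = 60 states.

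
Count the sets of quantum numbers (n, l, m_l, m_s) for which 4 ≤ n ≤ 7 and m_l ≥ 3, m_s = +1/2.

For each n in the range, tally the orbitals obeying m_l ≥ 3:
n=4 → 1; n=5 → 3; n=6 → 6; n=7 → 10.
Orbitals: 1 + 3 + 6 + 10 = 20. With m_s fixed to +1/2 there is one state per orbital, so 20 states.

20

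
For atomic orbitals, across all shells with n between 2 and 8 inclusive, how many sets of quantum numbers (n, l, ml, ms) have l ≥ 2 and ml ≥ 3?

For each n in the range, tally the orbitals obeying l ≥ 2 and ml ≥ 3:
n=4 → 1; n=5 → 3; n=6 → 6; n=7 → 10; n=8 → 15.
Orbitals: 1 + 3 + 6 + 10 + 15 = 35. Including both spin states (ms = ±1/2) gives 2 × 35 = 70 states.

70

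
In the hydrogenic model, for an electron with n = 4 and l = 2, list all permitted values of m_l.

-2, -1, 0, 1, 2

m_l takes every integer from −l to +l. With l = 2 that gives the 5 values -2, -1, 0, 1, 2.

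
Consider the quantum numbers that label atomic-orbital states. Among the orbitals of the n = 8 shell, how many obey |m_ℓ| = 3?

Contributions: ℓ=3 → 2; ℓ=4 → 2; ℓ=5 → 2; ℓ=6 → 2; ℓ=7 → 2.
Total orbitals: 2 + 2 + 2 + 2 + 2 = 10.

10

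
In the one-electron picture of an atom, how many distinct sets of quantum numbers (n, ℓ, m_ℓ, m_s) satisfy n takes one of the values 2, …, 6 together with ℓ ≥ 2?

140

Count contributing orbitals for each principal shell:
n=3 → 5; n=4 → 12; n=5 → 21; n=6 → 32.
Orbitals: 5 + 12 + 21 + 32 = 70. Including both spin states (m_s = ±1/2) gives 2 × 70 = 140 states.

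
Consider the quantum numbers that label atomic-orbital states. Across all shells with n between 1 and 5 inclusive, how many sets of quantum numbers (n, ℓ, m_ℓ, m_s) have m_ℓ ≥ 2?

20

Treat each shell separately and count matching orbitals:
n=3 → 1; n=4 → 3; n=5 → 6.
Orbitals: 1 + 3 + 6 = 10. Including both spin states (m_s = ±1/2) gives 2 × 10 = 20 states.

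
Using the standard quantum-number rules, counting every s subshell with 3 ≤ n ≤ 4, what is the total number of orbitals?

2

An s subshell (l = 0) exists for every n ≥ 1, so shells n = 3, 4 each contribute one — 2 subshells.
Since each s subshell has 2·0+1 = 1 orbital, the total is 2 × 1 = 2.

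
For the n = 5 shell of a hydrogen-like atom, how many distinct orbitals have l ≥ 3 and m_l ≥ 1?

7

For n = 5, l ranges over 0 … 4.
Orbitals with l ≥ 3 and m_l ≥ 1, by l: l=3 → 3; l=4 → 4.
Total orbitals: 3 + 4 = 7.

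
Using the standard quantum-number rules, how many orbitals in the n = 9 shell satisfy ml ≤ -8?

1

The (l, ml) pairs meeting ml ≤ -8 give: l=8 → 1.
Total orbitals: 1.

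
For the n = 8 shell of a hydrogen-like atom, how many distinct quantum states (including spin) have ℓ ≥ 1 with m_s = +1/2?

With n = 8 the allowed ℓ are 0, 1, …, 7.
Per ℓ-value: ℓ=1 → 3; ℓ=2 → 5; ℓ=3 → 7; ℓ=4 → 9; ℓ=5 → 11; ℓ=6 → 13; ℓ=7 → 15.
Orbitals: 3 + 5 + 7 + 9 + 11 + 13 + 15 = 63. With m_s fixed to a single value there is one state per orbital, giving 63 states.

63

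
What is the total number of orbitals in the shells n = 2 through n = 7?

Shell n has n² orbitals: 2²=4 + 3²=9 + 4²=16 + 5²=25 + 6²=36 + 7²=49 = 139 orbitals.

139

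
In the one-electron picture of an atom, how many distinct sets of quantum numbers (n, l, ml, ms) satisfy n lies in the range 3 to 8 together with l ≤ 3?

Count contributing orbitals for each principal shell:
n=3 → 9; n=4 → 16; n=5 → 16; n=6 → 16; n=7 → 16; n=8 → 16.
Orbitals: 9 + 16 + 16 + 16 + 16 + 16 = 89. Including both spin states (ms = ±1/2) gives 2 × 89 = 178 states.

178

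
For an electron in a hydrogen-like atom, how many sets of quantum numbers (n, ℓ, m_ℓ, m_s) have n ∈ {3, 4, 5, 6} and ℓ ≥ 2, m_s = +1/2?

For each n in the range, tally the orbitals obeying ℓ ≥ 2:
n=3 → 5; n=4 → 12; n=5 → 21; n=6 → 32.
Orbitals: 5 + 12 + 21 + 32 = 70. With m_s fixed to +1/2 there is one state per orbital, so 70 states.

70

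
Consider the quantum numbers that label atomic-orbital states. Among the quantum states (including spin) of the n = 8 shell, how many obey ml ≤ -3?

Orbitals with ml ≤ -3, by l: l=3 → 1; l=4 → 2; l=5 → 3; l=6 → 4; l=7 → 5.
Orbitals: 1 + 2 + 3 + 4 + 5 = 15. Each orbital carries two spin states, so 15 × 2 = 30 states.

30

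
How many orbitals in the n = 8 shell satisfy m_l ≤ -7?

Go through l = 0, …, 7 (the values permitted for n = 8).
Orbitals with m_l ≤ -7, by l: l=7 → 1.
Total orbitals: 1.

1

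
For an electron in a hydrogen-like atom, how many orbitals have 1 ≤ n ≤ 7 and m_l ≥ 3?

20

For each n in the range, tally the orbitals obeying m_l ≥ 3:
n=4 → 1; n=5 → 3; n=6 → 6; n=7 → 10.
Total orbitals: 1 + 3 + 6 + 10 = 20.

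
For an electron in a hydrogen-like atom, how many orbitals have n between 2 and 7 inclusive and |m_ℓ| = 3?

20

Go shell by shell, enumerating (ℓ, m_ℓ) with |m_ℓ| = 3:
n=4 → 2; n=5 → 4; n=6 → 6; n=7 → 8.
Total orbitals: 2 + 4 + 6 + 8 = 20.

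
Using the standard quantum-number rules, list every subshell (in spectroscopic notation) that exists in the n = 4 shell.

For n = 4, l runs from 0 to 3. In spectroscopic notation l = 0,1,2,… ↔ s,p,d,f,g,h,i, so the subshells are 4s, 4p, 4d, 4f.

4s, 4p, 4d, 4f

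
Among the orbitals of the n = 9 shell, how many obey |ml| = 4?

For n = 9, l ranges over 0 … 8.
Contributions: l=4 → 2; l=5 → 2; l=6 → 2; l=7 → 2; l=8 → 2.
Total orbitals: 2 + 2 + 2 + 2 + 2 = 10.

10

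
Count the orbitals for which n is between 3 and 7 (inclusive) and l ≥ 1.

Treat each shell separately and count matching orbitals:
n=3 → 8; n=4 → 15; n=5 → 24; n=6 → 35; n=7 → 48.
Total orbitals: 8 + 15 + 24 + 35 + 48 = 130.

130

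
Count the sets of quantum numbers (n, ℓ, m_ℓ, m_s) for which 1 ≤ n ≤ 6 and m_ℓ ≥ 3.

20

Count contributing orbitals for each principal shell:
n=4 → 1; n=5 → 3; n=6 → 6.
Orbitals: 1 + 3 + 6 = 10. Including both spin states (m_s = ±1/2) gives 2 × 10 = 20 states.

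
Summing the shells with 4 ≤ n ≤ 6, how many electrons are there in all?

Shell n has n² orbitals: 4²=16 + 5²=25 + 6²=36 = 77 orbitals.
Two spin states per orbital: 2 × 77 = 154 electrons.

154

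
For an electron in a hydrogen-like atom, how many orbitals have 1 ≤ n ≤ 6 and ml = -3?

Work shell by shell — for each n, count the (l, ml) pairs that satisfy ml = -3:
n=4 → 1; n=5 → 2; n=6 → 3.
Total orbitals: 1 + 2 + 3 = 6.

6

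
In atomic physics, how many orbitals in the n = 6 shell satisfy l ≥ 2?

32

Go through l = 0, …, 5 (the values permitted for n = 6).
The (l, m_l) pairs meeting l ≥ 2 give: l=2 → 5; l=3 → 7; l=4 → 9; l=5 → 11.
Total orbitals: 5 + 7 + 9 + 11 = 32.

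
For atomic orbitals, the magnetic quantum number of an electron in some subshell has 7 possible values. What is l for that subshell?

l = 3 (f)

ml ranges over 2l+1 integers, so 2l+1 = 7 ⇒ l = 3.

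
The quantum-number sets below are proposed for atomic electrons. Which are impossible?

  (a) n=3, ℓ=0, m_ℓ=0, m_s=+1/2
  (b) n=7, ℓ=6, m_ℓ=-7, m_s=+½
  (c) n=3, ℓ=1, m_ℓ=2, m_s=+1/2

(b) has |m_ℓ| = 7 > ℓ = 6, violating −ℓ ≤ m_ℓ ≤ ℓ.
(c) has |m_ℓ| = 2 > ℓ = 1, violating −ℓ ≤ m_ℓ ≤ ℓ.
The remaining set (a) satisfies all four rules.

(b) and (c)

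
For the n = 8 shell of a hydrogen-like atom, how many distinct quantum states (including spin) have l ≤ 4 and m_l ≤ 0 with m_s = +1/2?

15

Go through l = 0, …, 7 (the values permitted for n = 8).
The (l, m_l) pairs meeting l ≤ 4 and m_l ≤ 0 give: l=0 → 1; l=1 → 2; l=2 → 3; l=3 → 4; l=4 → 5.
Orbitals: 1 + 2 + 3 + 4 + 5 = 15. With m_s fixed to a single value there is one state per orbital, giving 15 states.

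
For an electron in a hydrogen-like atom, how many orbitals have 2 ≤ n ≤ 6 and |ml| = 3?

12

For each n in the range, tally the orbitals obeying |ml| = 3:
n=4 → 2; n=5 → 4; n=6 → 6.
Total orbitals: 2 + 4 + 6 = 12.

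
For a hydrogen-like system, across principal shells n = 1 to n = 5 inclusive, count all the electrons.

Shell n has n² orbitals: 1²=1 + 2²=4 + 3²=9 + 4²=16 + 5²=25 = 55 orbitals.
Two spin states per orbital: 2 × 55 = 110 electrons.

110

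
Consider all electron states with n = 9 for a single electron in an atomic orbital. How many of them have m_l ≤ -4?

30

Go through l = 0, …, 8 (the values permitted for n = 9).
Orbitals with m_l ≤ -4, by l: l=4 → 1; l=5 → 2; l=6 → 3; l=7 → 4; l=8 → 5.
Orbitals: 1 + 2 + 3 + 4 + 5 = 15. Each orbital carries two spin states, so 15 × 2 = 30 states.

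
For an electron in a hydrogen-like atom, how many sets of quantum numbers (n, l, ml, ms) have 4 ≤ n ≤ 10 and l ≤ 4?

332

Go shell by shell, enumerating (l, ml) with l ≤ 4:
n=4 → 16; n=5 → 25; n=6 → 25; n=7 → 25; n=8 → 25; n=9 → 25; n=10 → 25.
Orbitals: 16 + 25 + 25 + 25 + 25 + 25 + 25 = 166. Including both spin states (ms = ±1/2) gives 2 × 166 = 332 states.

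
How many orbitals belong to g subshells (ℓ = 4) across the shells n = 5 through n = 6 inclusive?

18

A g subshell (ℓ = 4) exists for every n ≥ 5, so shells n = 5, 6 each contribute one — 2 subshells.
Since each g subshell has 2·4+1 = 9 orbitals, the total is 2 × 9 = 18.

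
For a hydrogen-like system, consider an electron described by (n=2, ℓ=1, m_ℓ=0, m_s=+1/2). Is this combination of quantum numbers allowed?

n = 2 is a positive integer. ℓ = 1 satisfies 0 ≤ ℓ ≤ n−1 = 1. m_ℓ = 0 lies in the range −ℓ … +ℓ (here −1 … 1). m_s = +1/2 is one of ±1/2.
All four constraints are satisfied.

Allowed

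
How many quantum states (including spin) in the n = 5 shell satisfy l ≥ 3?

32

Go through l = 0, …, 4 (the values permitted for n = 5).
The (l, ml) pairs meeting l ≥ 3 give: l=3 → 7; l=4 → 9.
Orbitals: 7 + 9 = 16. Each orbital carries two spin states, so 16 × 2 = 32 states.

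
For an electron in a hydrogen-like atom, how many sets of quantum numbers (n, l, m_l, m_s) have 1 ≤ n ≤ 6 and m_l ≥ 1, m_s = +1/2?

Count contributing orbitals for each principal shell:
n=2 → 1; n=3 → 3; n=4 → 6; n=5 → 10; n=6 → 15.
Orbitals: 1 + 3 + 6 + 10 + 15 = 35. With m_s fixed to +1/2 there is one state per orbital, so 35 states.

35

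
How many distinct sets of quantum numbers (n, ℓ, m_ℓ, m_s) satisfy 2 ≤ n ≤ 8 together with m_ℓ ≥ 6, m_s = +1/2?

4

Count contributing orbitals for each principal shell:
n=7 → 1; n=8 → 3.
Orbitals: 1 + 3 = 4. With m_s fixed to +1/2 there is one state per orbital, so 4 states.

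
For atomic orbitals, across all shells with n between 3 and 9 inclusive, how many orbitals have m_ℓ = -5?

10

Per-shell orbital counts meeting the constraint:
n=6 → 1; n=7 → 2; n=8 → 3; n=9 → 4.
Total orbitals: 1 + 2 + 3 + 4 = 10.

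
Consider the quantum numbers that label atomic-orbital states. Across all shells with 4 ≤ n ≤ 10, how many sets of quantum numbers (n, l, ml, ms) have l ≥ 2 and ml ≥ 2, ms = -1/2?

Per-shell orbital counts meeting the constraint:
n=4 → 3; n=5 → 6; n=6 → 10; n=7 → 15; n=8 → 21; n=9 → 28; n=10 → 36.
Orbitals: 3 + 6 + 10 + 15 + 21 + 28 + 36 = 119. With ms fixed to -1/2 there is one state per orbital, so 119 states.

119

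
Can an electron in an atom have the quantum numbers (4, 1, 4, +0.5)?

The magnetic quantum number must satisfy −ℓ ≤ m_ℓ ≤ ℓ. With ℓ = 1, m_ℓ can only be -1, 0, 1, so m_ℓ = 4 is forbidden.

Not allowed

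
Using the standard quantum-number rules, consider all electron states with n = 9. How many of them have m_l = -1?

16

The n = 9 shell has l = 0 through 8; check each.
Per l-value: l=1 → 1; l=2 → 1; l=3 → 1; l=4 → 1; l=5 → 1; l=6 → 1; l=7 → 1; l=8 → 1.
Orbitals: 1 + 1 + 1 + 1 + 1 + 1 + 1 + 1 = 8. Each orbital carries two spin states, so 8 × 2 = 16 states.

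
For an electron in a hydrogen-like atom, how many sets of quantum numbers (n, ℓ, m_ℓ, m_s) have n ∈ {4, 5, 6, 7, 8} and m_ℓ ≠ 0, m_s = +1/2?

Count contributing orbitals for each principal shell:
n=4 → 12; n=5 → 20; n=6 → 30; n=7 → 42; n=8 → 56.
Orbitals: 12 + 20 + 30 + 42 + 56 = 160. With m_s fixed to +1/2 there is one state per orbital, so 160 states.

160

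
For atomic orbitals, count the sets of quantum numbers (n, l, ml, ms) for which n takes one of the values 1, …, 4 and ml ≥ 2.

Count contributing orbitals for each principal shell:
n=3 → 1; n=4 → 3.
Orbitals: 1 + 3 = 4. Including both spin states (ms = ±1/2) gives 2 × 4 = 8 states.

8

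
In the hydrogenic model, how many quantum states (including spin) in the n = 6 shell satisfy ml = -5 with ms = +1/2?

1

Orbitals with ml = -5, by l: l=5 → 1.
Orbitals: 1. With ms fixed to a single value there is one state per orbital, giving 1 state.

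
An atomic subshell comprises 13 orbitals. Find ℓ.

2ℓ+1 = 13 gives ℓ = 6.

ℓ = 6 (i)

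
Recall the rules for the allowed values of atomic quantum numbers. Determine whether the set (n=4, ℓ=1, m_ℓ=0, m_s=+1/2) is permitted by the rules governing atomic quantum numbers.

n = 4 is a positive integer. ℓ = 1 satisfies 0 ≤ ℓ ≤ n−1 = 3. m_ℓ = 0 lies in the range −ℓ … +ℓ (here −1 … 1). m_s = +1/2 is one of ±1/2.
All four constraints are satisfied.

Allowed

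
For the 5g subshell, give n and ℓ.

The leading integer gives n = 5; the letter 'g' means ℓ = 4.

n = 5, ℓ = 4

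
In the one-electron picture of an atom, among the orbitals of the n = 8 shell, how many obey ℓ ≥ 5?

39

With n = 8 the allowed ℓ are 0, 1, …, 7.
Orbitals with ℓ ≥ 5, by ℓ: ℓ=5 → 11; ℓ=6 → 13; ℓ=7 → 15.
Total orbitals: 11 + 13 + 15 = 39.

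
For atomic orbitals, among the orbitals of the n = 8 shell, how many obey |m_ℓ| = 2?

12

Contributions: ℓ=2 → 2; ℓ=3 → 2; ℓ=4 → 2; ℓ=5 → 2; ℓ=6 → 2; ℓ=7 → 2.
Total orbitals: 2 + 2 + 2 + 2 + 2 + 2 = 12.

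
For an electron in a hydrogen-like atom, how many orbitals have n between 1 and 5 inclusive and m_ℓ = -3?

3

Treat each shell separately and count matching orbitals:
n=4 → 1; n=5 → 2.
Total orbitals: 1 + 2 = 3.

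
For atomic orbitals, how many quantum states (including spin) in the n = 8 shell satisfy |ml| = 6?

Contributions: l=6 → 2; l=7 → 2.
Orbitals: 2 + 2 = 4. Each orbital carries two spin states, so 4 × 2 = 8 states.

8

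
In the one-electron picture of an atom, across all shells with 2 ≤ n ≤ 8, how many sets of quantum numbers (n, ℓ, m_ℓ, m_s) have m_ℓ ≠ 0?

Go shell by shell, enumerating (ℓ, m_ℓ) with m_ℓ ≠ 0:
n=2 → 2; n=3 → 6; n=4 → 12; n=5 → 20; n=6 → 30; n=7 → 42; n=8 → 56.
Orbitals: 2 + 6 + 12 + 20 + 30 + 42 + 56 = 168. Including both spin states (m_s = ±1/2) gives 2 × 168 = 336 states.

336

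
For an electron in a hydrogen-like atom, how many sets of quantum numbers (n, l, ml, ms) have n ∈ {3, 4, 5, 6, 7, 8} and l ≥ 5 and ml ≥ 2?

For each n in the range, tally the orbitals obeying l ≥ 5 and ml ≥ 2:
n=6 → 4; n=7 → 9; n=8 → 15.
Orbitals: 4 + 9 + 15 = 28. Including both spin states (ms = ±1/2) gives 2 × 28 = 56 states.

56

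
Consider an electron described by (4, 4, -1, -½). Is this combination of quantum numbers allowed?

No

The orbital quantum number must satisfy 0 ≤ ℓ ≤ n−1. With n = 4 the allowed ℓ values are 0, 1, 2, 3, so ℓ = 4 is out of range.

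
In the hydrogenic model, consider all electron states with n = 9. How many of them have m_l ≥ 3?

The (l, m_l) pairs meeting m_l ≥ 3 give: l=3 → 1; l=4 → 2; l=5 → 3; l=6 → 4; l=7 → 5; l=8 → 6.
Orbitals: 1 + 2 + 3 + 4 + 5 + 6 = 21. Each orbital carries two spin states, so 21 × 2 = 42 states.

42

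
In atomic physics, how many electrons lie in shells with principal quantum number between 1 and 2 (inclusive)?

10

Shell n has n² orbitals: 1²=1 + 2²=4 = 5 orbitals.
Two spin states per orbital: 2 × 5 = 10 electrons.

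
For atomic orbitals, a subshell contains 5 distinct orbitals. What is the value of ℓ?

ℓ = 2

2ℓ+1 = 5 gives ℓ = 2.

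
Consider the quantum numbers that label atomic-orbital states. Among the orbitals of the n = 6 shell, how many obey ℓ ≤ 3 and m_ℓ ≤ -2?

3

Go through ℓ = 0, …, 5 (the values permitted for n = 6).
Per ℓ-value: ℓ=2 → 1; ℓ=3 → 2.
Total orbitals: 1 + 2 = 3.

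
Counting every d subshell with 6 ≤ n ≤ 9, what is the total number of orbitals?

20

A d subshell (l = 2) exists for every n ≥ 3, so shells n = 6, 7, 8, 9 each contribute one — 4 subshells.
Since each d subshell has 2·2+1 = 5 orbitals, the total is 4 × 5 = 20.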